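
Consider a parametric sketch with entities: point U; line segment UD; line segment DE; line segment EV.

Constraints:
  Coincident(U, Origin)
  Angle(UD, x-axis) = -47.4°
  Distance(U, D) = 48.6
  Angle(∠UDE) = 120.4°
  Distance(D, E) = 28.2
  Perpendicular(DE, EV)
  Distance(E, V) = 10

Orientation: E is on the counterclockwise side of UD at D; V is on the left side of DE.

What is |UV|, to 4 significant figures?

61.69

U is at the origin; UD runs at -47.4° with length 48.6, so D = 48.6·(cos -47.4°, sin -47.4°) = (32.90, -35.77). ∠UDE = 120.4°, so DE runs at -47.4° + (180° − 120.4°) = 12.20° from the x-axis; with |DE| = 28.2, E = D + 28.2·(cos 12.20°, sin 12.20°) = (60.46, -29.81). DE is perpendicular to EV; with |EV| = 10.0 on the left of DE, V = E + 10.0·(-0.2113, 0.9774) = (58.35, -20.04). Then |UV| = |V − U| = 61.69.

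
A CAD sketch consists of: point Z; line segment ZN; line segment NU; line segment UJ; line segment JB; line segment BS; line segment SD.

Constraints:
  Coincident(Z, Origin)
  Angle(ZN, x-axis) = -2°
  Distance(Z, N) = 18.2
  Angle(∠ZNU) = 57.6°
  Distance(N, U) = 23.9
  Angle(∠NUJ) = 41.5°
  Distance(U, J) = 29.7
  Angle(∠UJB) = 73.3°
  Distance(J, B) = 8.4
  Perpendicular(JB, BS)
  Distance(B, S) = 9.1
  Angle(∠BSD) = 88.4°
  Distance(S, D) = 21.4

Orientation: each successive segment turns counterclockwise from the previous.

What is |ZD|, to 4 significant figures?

13.53

JB is perpendicular to BS, so BS runs at 95.60°; with |BS| = 9.1, S = (7.849, 0.7108). ∠BSD = 88.4° gives SD at -172.8° from the x-axis; with |SD| = 21.4, D = (-13.38, -1.971). Then |ZD| = |D − Z| = 13.53.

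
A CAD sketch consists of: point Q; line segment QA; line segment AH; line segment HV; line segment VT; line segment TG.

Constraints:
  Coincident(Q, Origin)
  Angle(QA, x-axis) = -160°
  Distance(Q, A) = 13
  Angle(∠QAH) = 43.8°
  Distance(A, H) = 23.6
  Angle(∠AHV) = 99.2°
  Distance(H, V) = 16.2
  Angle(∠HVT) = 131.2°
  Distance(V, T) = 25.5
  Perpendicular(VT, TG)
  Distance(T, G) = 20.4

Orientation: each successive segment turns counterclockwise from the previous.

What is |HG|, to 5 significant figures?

37.091

Q is at the origin; QA runs at -160.0° with length 13.0, so A = (-12.216, -4.4463). ∠QAH = 43.8° gives AH at -23.800° from the x-axis; with |AH| = 23.6, H = (9.3770, -13.970). ∠AHV = 99.2° gives HV at 57.000° from the x-axis; with |HV| = 16.2, V = (18.200, -0.38347). ∠HVT = 131.2° gives VT at 105.80° from the x-axis; with |VT| = 25.5, T = (11.257, 24.153). The perpendicularity gives TG at right angles to VT, so TG runs at -164.20°; with |TG| = 20.4, G = (-8.3722, 18.599). Then |HG| = |G − H| = 37.091.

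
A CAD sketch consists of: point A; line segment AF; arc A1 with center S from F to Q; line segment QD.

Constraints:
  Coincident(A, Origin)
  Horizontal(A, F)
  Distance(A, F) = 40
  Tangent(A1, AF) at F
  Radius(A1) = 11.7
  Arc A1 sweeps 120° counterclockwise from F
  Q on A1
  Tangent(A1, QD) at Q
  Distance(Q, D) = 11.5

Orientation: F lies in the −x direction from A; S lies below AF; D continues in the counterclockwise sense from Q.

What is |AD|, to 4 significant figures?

52.22

On A1, F sits at bearing 90° from S; a 120° counterclockwise sweep puts Q at bearing 210°, so Q = S + 11.7·(cos 210°, sin 210°) = (-50.13, -17.55). Since A1 is tangent to QD there, SQ ⟂ QD, so QD runs along (−sin 210°, cos 210°); with |QD| = 11.5, D = (-44.38, -27.51). Then |AD| = |D − A| = 52.22.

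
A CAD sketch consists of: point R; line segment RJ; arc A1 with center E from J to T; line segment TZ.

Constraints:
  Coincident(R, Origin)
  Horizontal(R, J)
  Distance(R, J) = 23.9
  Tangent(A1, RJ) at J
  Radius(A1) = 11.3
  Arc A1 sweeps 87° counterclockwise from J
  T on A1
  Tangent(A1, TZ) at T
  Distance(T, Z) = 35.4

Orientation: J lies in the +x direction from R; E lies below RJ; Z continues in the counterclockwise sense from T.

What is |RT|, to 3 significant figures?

16.5

Since A1 is tangent to RJ there, EJ ⟂ RJ, so E = J + (0, -11.3) = (23.9, -11.3). On A1, J sits at bearing 90° from E; an 87° counterclockwise sweep puts T at bearing 177°, so T = E + 11.3·(cos 177°, sin 177°) = (12.6, -10.7). Then |RT| = |T − R| = 16.5.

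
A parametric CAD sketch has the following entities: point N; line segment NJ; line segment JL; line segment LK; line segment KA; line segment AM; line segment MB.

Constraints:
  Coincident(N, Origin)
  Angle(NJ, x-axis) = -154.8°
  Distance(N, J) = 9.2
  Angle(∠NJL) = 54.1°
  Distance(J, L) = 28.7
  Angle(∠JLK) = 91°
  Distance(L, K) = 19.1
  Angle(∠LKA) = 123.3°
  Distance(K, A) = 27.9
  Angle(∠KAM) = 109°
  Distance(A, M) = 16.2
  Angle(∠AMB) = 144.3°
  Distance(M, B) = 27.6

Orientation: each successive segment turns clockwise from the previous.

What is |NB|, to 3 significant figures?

22.5

∠KAM = 109.0° gives AM at -137° from the x-axis; with |AM| = 16.2, M = (15.1, -15.5). ∠AMB = 144.3° gives MB at -173° from the x-axis; with |MB| = 27.6, B = (-12.3, -18.8). Then |NB| = |B − N| = 22.5.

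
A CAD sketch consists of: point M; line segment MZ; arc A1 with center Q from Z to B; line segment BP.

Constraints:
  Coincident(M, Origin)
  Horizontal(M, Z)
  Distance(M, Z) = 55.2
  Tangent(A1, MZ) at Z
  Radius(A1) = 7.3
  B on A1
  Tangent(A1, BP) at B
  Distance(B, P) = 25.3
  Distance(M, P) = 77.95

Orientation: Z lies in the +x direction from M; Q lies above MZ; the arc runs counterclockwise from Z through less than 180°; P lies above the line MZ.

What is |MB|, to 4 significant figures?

61.80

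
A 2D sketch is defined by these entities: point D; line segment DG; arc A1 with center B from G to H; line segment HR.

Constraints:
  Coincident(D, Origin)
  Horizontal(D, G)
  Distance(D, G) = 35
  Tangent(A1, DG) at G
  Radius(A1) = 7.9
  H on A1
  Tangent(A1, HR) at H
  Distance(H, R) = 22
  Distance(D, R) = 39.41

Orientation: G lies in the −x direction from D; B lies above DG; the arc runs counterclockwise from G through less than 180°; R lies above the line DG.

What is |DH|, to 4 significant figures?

28.14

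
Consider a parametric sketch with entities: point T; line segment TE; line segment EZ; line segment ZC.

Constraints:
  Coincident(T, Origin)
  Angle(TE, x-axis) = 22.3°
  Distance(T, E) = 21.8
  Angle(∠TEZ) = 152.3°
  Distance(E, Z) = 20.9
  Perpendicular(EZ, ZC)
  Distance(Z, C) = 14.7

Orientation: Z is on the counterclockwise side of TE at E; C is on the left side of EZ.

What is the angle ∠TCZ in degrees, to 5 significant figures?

83.520°

T is at the origin; TE runs at 22.3° with length 21.8, so E = 21.8·(cos 22.3°, sin 22.3°) = (20.170, 8.2721). ∠TEZ = 152.3°, so EZ runs at 22.3° + (180° − 152.3°) = 50.000° from the x-axis; with |EZ| = 20.9, Z = E + 20.9·(cos 50.000°, sin 50.000°) = (33.604, 24.282). EZ ⟂ ZC; with |ZC| = 14.7 on the left of EZ, C = Z + 14.7·(-0.76604, 0.64279) = (22.343, 33.731). Then cos ∠TCZ = CT·CZ / (|CT||CZ|), giving 83.520°.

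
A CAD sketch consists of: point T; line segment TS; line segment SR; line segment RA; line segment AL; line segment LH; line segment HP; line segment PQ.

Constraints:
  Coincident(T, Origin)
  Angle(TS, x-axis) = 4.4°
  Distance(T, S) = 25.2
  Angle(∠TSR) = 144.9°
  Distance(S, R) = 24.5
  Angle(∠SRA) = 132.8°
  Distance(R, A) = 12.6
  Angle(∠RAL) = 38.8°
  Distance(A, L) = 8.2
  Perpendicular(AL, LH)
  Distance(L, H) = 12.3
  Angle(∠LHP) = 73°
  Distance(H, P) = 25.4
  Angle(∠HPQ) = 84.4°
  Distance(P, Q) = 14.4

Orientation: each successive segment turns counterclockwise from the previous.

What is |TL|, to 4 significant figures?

46.02

T is at the origin; TS runs at 4.4° with length 25.2, so S = (25.13, 1.933). ∠TSR = 144.9° gives SR at 39.50° from the x-axis; with |SR| = 24.5, R = (44.03, 17.52). ∠SRA = 132.8° gives RA at 86.70° from the x-axis; with |RA| = 12.6, A = (44.76, 30.10). ∠RAL = 38.8° gives AL at -132.1° from the x-axis; with |AL| = 8.2, L = (39.26, 24.01). Then |TL| = |L − T| = 46.02.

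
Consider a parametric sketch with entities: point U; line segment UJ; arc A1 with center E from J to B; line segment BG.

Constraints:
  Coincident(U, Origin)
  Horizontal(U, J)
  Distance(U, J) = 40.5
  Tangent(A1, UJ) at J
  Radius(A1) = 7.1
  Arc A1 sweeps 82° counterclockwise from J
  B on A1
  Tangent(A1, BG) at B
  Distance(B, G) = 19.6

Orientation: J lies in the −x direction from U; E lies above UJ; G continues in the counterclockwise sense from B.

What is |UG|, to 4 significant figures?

39.95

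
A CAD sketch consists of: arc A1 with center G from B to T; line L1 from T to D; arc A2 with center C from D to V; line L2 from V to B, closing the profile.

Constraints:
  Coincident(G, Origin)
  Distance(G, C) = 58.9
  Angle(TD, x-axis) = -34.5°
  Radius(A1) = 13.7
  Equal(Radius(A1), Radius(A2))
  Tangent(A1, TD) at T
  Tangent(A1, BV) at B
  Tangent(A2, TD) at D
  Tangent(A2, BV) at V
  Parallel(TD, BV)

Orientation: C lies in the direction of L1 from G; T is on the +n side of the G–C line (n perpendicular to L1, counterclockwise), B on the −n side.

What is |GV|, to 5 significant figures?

60.472

Tangency of A1 to both parallel lines with radius 13.7 puts T and B at G ± 13.7·n: T = (7.7598, 11.291), B = (-7.7598, -11.291). Equal radii place D and V the same way about C: D = C + 13.7·n = (56.301, -22.071), V = C − 13.7·n = (40.781, -44.652). Then |GV| = |V − G| = 60.472.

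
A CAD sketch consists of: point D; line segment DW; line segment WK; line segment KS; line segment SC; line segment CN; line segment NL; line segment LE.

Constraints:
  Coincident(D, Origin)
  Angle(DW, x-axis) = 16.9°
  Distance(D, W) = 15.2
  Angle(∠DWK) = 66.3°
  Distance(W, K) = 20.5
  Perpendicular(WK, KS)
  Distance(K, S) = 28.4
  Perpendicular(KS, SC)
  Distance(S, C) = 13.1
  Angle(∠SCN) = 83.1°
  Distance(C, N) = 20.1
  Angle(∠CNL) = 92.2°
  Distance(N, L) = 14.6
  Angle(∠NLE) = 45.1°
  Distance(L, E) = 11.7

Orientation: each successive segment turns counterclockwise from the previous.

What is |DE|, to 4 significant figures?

9.914

∠CNL = 92.2° gives NL at 135.3° from the x-axis; with |NL| = 14.6, L = (-8.634, 16.64). ∠NLE = 45.1° gives LE at -89.80° from the x-axis; with |LE| = 11.7, E = (-8.593, 4.944). Then |DE| = |E − D| = 9.914.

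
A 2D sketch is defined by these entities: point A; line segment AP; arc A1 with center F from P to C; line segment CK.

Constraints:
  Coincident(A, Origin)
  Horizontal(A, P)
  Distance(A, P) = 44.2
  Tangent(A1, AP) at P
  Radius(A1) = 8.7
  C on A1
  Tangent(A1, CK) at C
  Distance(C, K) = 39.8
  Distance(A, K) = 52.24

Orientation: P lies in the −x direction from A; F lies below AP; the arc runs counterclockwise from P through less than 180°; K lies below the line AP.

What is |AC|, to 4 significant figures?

52.92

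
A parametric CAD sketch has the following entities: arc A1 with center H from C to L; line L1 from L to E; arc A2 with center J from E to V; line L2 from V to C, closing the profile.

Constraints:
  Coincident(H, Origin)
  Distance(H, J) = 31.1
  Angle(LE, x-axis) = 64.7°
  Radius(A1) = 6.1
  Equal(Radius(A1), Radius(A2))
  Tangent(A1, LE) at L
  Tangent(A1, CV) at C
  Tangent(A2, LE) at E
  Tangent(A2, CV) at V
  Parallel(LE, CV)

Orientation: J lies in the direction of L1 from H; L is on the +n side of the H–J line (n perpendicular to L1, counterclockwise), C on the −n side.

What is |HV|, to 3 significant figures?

31.7

Tangency of A1 to both parallel lines with radius 6.1 puts L and C at H ± 6.1·n: L = (-5.51, 2.61), C = (5.51, -2.61). Equal radii place E and V the same way about J: E = J + 6.1·n = (7.78, 30.7), V = J − 6.1·n = (18.8, 25.5). Then |HV| = |V − H| = 31.7.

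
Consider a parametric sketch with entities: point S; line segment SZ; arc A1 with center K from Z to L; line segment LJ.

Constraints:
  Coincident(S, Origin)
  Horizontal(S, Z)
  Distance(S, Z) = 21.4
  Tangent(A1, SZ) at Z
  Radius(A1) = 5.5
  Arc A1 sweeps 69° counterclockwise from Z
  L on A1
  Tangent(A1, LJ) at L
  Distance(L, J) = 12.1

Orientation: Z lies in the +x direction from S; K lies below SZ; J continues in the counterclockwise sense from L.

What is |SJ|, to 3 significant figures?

19.0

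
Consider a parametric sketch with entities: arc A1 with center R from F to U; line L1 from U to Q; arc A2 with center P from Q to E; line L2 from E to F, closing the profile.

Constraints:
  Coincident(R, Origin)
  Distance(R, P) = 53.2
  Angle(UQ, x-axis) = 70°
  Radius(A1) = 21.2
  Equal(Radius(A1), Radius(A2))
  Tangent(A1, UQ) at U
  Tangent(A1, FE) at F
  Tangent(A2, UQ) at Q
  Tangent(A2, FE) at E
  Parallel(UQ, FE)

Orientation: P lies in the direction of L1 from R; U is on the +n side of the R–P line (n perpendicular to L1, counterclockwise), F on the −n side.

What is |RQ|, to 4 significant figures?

57.27

Tangency of A1 to both parallel lines with radius 21.2 puts U and F at R ± 21.2·n: U = (-19.92, 7.251), F = (19.92, -7.251). Equal radii place Q and E the same way about P: Q = P + 21.2·n = (-1.726, 57.24), E = P − 21.2·n = (38.12, 42.74). Then |RQ| = |Q − R| = 57.27.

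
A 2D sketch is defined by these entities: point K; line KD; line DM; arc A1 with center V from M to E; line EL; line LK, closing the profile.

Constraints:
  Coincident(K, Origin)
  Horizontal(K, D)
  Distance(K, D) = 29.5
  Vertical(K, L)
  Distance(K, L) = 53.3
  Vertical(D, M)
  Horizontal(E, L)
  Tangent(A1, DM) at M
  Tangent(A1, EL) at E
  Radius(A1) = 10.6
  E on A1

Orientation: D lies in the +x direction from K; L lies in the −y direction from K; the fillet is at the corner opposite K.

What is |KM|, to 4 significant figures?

51.90

K is at the origin; K and D share the same y with |KD| = 29.5 and D on the +x side, so D = (29.50, 0.000). KL is vertical with |KL| = 53.3 and L on the −y side, so L = (0.000, -53.30). The virtual corner opposite K is at (29.50, -53.30). A1 meets DM tangentially, so VM is at right angles to DM and since A1 is tangent to EL there, VE ⟂ EL, with radius 10.6, so the center V sits 10.6 in from both sides at V = (18.90, -42.70). That places the tangent points at M = (29.50, -42.70) on DM and E = (18.90, -53.30) on EL. Then |KM| = |M − K| = 51.90.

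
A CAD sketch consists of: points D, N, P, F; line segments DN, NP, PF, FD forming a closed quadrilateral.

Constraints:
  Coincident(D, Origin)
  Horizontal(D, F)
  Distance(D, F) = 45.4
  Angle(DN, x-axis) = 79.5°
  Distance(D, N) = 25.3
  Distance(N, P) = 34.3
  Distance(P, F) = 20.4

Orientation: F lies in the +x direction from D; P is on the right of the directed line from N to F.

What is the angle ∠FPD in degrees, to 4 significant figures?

166.9°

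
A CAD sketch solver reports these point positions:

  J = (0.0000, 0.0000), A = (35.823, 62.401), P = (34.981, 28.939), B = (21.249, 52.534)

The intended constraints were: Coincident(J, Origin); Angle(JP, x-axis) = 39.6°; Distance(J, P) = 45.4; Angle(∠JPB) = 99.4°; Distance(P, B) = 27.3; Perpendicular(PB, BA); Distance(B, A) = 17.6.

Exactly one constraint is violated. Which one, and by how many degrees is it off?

Perpendicular(PB, BA) — off by 3.90°.

J = (0.00, 0.00) ✓; JP at 39.60° ✓; |JP| = 45.40 ✓; ∠JPB = 99.40° ✓; |PB| = 27.30 ✓; ∠(PB, BA) = 86.10° ✗; |BA| = 17.60 ✓.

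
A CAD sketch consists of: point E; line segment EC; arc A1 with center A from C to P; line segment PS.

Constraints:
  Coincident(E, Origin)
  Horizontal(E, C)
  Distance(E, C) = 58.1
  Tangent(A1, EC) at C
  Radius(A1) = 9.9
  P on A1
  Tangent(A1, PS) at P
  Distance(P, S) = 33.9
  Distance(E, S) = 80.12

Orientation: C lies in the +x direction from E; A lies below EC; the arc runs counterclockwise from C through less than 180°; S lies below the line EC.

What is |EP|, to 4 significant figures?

51.79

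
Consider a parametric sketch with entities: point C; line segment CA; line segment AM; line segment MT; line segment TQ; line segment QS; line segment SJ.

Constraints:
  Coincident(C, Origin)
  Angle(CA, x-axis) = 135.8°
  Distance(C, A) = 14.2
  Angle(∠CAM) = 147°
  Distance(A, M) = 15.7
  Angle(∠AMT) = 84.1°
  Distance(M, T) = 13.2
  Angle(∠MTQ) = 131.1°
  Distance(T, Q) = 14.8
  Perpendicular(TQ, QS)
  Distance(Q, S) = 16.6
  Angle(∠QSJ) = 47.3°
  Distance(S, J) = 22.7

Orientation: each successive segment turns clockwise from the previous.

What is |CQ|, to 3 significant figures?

19.9

∠AMT = 84.1° gives MT at 6.90° from the x-axis; with |MT| = 13.2, T = (-0.554, 26.8). ∠MTQ = 131.1° gives TQ at -42.0° from the x-axis; with |TQ| = 14.8, Q = (10.4, 16.9). Then |CQ| = |Q − C| = 19.9.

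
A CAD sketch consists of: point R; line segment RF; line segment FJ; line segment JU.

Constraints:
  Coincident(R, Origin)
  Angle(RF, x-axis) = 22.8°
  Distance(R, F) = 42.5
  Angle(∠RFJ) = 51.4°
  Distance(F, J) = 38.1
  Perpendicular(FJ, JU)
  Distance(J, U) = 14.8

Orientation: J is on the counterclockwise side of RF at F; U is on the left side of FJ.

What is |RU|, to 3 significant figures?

21.8

R is at the origin; RF runs at 22.8° with length 42.5, so F = 42.5·(cos 22.8°, sin 22.8°) = (39.2, 16.5). ∠RFJ = 51.4°, so FJ runs at 22.8° + (180° − 51.4°) = 151° from the x-axis; with |FJ| = 38.1, J = F + 38.1·(cos 151°, sin 151°) = (5.73, 34.7). The perpendicularity gives JU at right angles to FJ; with |JU| = 14.8 on the left of FJ, U = J + 14.8·(-0.479, -0.878) = (-1.36, 21.7). Then |RU| = |U − R| = 21.8.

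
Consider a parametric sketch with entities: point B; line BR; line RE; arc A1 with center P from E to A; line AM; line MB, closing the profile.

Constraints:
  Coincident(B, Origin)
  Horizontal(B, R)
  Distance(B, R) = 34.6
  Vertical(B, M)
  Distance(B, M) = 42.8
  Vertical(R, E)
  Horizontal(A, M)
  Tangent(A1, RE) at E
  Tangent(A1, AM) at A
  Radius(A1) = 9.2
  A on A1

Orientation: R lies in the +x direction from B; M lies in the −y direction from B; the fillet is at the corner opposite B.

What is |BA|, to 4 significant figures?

49.77

B is at the origin; BR is horizontal with |BR| = 34.6 and R on the +x side, so R = (34.60, 0.000). B and M share the same x with |BM| = 42.8 and M on the −y side, so M = (0.000, -42.80). The virtual corner opposite B is at (34.60, -42.80). Since A1 is tangent to RE there, PE ⟂ RE and since A1 is tangent to AM there, PA ⟂ AM, with radius 9.2, so the center P sits 9.2 in from both sides at P = (25.40, -33.60). That places the tangent points at E = (34.60, -33.60) on RE and A = (25.40, -42.80) on AM. Then |BA| = |A − B| = 49.77.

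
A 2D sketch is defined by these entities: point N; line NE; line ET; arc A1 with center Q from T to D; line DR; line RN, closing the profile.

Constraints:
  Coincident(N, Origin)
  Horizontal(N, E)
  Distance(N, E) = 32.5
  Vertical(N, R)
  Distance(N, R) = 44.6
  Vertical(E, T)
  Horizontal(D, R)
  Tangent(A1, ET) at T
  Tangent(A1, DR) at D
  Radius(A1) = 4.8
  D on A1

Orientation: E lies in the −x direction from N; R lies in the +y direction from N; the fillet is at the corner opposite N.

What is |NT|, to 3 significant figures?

51.4

N is at the origin; NE is horizontal with |NE| = 32.5 and E on the −x side, so E = (-32.5, 0.00). N and R share the same x with |NR| = 44.6 and R on the +y side, so R = (0.00, 44.6). The virtual corner opposite N is at (-32.5, 44.6). A1 meets ET tangentially, so QT is at right angles to ET and the tangent condition forces QD to be normal to DR, with radius 4.8, so the center Q sits 4.8 in from both sides at Q = (-27.7, 39.8). That places the tangent points at T = (-32.5, 39.8) on ET and D = (-27.7, 44.6) on DR. Then |NT| = |T − N| = 51.4.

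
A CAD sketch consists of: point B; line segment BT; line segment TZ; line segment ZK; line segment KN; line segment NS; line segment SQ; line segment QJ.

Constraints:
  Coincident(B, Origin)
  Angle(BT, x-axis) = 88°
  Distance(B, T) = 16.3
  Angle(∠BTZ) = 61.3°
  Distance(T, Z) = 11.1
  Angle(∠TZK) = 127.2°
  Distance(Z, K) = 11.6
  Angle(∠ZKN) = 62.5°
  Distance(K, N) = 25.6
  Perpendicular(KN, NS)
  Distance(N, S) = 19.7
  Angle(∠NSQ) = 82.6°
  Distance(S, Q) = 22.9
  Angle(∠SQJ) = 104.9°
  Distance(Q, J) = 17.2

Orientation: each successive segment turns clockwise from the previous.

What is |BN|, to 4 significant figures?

14.97

B is at the origin; BT runs at 88.0° with length 16.3, so T = (0.5689, 16.29). ∠BTZ = 61.3° gives TZ at -30.70° from the x-axis; with |TZ| = 11.1, Z = (10.11, 10.62). ∠TZK = 127.2° gives ZK at -83.50° from the x-axis; with |ZK| = 11.6, K = (11.43, -0.9024). ∠ZKN = 62.5° gives KN at 159.0° from the x-axis; with |KN| = 25.6, N = (-12.47, 8.272). Then |BN| = |N − B| = 14.97.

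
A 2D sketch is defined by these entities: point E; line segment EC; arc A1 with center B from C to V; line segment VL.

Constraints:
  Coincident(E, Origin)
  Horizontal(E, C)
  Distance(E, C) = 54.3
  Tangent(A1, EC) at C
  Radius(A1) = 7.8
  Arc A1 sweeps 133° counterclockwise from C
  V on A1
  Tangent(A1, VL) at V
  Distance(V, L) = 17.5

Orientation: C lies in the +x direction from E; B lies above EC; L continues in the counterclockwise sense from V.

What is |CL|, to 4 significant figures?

26.66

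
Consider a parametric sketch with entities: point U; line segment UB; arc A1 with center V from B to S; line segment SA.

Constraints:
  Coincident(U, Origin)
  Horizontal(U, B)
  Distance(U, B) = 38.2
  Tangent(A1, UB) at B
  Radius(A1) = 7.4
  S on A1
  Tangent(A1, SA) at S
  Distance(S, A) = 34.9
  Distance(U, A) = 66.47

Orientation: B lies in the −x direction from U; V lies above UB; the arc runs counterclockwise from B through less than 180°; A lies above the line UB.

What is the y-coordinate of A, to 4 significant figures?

39.73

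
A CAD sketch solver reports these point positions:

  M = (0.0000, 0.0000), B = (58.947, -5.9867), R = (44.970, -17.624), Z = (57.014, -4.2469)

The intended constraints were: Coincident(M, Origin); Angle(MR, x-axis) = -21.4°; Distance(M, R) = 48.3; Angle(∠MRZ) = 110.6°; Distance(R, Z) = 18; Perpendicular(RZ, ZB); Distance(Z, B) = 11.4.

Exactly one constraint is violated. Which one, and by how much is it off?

Distance(Z, B) = 11.4 — off by 8.80.

M = (0.00, 0.00) ✓; MR at -21.40° ✓; |MR| = 48.30 ✓; ∠MRZ = 110.6° ✓; |RZ| = 18.00 ✓; ∠(RZ, ZB) = 89.99° ✓; |ZB| = 2.601 ✗.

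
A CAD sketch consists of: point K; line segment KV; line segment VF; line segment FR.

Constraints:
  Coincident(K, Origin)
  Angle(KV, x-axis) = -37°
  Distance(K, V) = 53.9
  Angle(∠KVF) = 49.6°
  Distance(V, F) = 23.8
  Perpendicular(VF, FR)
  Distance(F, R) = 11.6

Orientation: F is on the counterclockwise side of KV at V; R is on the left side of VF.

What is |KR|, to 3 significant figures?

31.5

K is at the origin; KV runs at -37.0° with length 53.9, so V = 53.9·(cos -37.0°, sin -37.0°) = (43.0, -32.4). ∠KVF = 49.6°, so VF runs at -37.0° + (180° − 49.6°) = 93.4° from the x-axis; with |VF| = 23.8, F = V + 23.8·(cos 93.4°, sin 93.4°) = (41.6, -8.68). VF ⟂ FR; with |FR| = 11.6 on the left of VF, R = F + 11.6·(-0.998, -0.0593) = (30.1, -9.37). Then |KR| = |R − K| = 31.5.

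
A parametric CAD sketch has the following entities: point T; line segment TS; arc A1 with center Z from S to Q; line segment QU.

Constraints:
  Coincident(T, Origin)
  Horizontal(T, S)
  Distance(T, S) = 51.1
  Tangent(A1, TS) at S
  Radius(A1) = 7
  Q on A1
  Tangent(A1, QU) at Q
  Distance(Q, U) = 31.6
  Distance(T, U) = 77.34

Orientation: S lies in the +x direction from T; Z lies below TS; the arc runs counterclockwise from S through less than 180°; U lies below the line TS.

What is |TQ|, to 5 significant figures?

47.951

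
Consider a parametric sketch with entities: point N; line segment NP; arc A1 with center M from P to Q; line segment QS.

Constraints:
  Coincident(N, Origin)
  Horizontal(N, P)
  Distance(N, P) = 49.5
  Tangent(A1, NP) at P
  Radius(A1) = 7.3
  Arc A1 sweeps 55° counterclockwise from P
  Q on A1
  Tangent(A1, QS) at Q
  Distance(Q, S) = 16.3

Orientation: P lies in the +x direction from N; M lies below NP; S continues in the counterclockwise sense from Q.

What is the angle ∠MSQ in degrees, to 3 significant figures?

24.1°

N is at the origin; NP is horizontal with |NP| = 49.5 and P on the +x side, so P = (49.5, 0.00). The tangent condition forces MP to be normal to NP, so M = P + (0, -7.3) = (49.5, -7.30). On A1, P sits at bearing 90° from M; a 55° counterclockwise sweep puts Q at bearing 145°, so Q = M + 7.3·(cos 145°, sin 145°) = (43.5, -3.11). Since A1 is tangent to QS there, MQ ⟂ QS, so QS runs along (−sin 145°, cos 145°); with |QS| = 16.3, S = (34.2, -16.5). Then cos ∠MSQ = SM·SQ / (|SM||SQ|), giving 24.1°.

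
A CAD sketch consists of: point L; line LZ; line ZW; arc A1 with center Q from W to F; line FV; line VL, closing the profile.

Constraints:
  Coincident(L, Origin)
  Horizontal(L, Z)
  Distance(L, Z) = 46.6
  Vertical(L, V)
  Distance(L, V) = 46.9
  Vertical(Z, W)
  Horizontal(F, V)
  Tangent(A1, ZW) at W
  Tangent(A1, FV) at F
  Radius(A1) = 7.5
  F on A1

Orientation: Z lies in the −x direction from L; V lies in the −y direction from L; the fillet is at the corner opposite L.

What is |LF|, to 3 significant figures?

61.1

L is at the origin; L and Z share the same y with |LZ| = 46.6 and Z on the −x side, so Z = (-46.6, 0.00). LV is vertical with |LV| = 46.9 and V on the −y side, so V = (0.00, -46.9). The virtual corner opposite L is at (-46.6, -46.9). The tangent condition forces QW to be normal to ZW and tangency of A1 to FV means the radius QF is perpendicular to FV, with radius 7.5, so the center Q sits 7.5 in from both sides at Q = (-39.1, -39.4). That places the tangent points at W = (-46.6, -39.4) on ZW and F = (-39.1, -46.9) on FV. Then |LF| = |F − L| = 61.1.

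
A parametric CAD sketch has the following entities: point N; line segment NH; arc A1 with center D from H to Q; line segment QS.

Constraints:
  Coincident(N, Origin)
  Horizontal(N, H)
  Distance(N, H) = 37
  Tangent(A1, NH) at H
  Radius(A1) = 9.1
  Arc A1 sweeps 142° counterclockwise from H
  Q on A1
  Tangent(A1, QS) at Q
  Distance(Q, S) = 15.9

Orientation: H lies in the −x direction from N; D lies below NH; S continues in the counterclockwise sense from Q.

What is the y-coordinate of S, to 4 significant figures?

-26.06

On A1, H sits at bearing 90° from D; a 142° counterclockwise sweep puts Q at bearing 232°, so Q = D + 9.1·(cos 232°, sin 232°) = (-42.60, -16.27). A1 meets QS tangentially, so DQ is at right angles to QS, so QS runs along (−sin 232°, cos 232°); with |QS| = 15.9, S = (-30.07, -26.06). So S.y = -26.06.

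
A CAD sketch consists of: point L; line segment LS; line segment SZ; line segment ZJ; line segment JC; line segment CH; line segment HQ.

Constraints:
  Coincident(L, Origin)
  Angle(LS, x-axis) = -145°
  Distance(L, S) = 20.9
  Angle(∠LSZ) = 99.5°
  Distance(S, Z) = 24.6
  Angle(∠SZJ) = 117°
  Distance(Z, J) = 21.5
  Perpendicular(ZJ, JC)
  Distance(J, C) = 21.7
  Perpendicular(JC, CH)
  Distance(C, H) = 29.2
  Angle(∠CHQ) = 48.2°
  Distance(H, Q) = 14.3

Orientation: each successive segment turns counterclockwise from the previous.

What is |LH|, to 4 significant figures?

18.38

ZJ ⟂ JC, so JC runs at 88.50°; with |JC| = 21.7, C = (15.53, -13.06). JC ⟂ CH, so CH runs at 178.5°; with |CH| = 29.2, H = (-13.66, -12.30). Then |LH| = |H − L| = 18.38.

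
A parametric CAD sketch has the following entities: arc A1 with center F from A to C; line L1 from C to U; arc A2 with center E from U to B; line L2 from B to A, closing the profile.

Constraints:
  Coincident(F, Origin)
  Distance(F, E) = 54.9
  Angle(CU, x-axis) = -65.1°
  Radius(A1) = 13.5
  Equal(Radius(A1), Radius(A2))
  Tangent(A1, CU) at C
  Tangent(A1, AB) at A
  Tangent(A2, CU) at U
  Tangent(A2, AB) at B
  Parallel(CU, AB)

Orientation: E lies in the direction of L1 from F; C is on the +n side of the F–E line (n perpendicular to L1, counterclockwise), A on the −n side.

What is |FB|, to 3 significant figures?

56.5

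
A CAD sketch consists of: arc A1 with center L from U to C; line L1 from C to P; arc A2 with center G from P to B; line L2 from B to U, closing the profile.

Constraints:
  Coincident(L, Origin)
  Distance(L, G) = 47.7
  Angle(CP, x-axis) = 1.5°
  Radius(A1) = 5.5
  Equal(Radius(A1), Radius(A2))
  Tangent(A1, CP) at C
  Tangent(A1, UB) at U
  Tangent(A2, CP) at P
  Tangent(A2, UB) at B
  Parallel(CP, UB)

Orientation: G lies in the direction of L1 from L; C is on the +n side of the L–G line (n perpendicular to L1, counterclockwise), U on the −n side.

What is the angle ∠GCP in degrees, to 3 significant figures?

6.58°

The slot axis is L1's direction at 1.5°, so u = (cos 1.5°, sin 1.5°) = (1.00, 0.0262) and n = (−sin 1.5°, cos 1.5°) = (-0.0262, 1.00). L is at the origin and G lies 47.7 along u from L, so G = 47.7·u = (47.7, 1.25). Tangency of A1 to both parallel lines with radius 5.5 puts C and U at L ± 5.5·n: C = (-0.144, 5.50), U = (0.144, -5.50). Equal radii place P and B the same way about G: P = G + 5.5·n = (47.5, 6.75), B = G − 5.5·n = (47.8, -4.25). Then cos ∠GCP = CG·CP / (|CG||CP|), giving 6.58°.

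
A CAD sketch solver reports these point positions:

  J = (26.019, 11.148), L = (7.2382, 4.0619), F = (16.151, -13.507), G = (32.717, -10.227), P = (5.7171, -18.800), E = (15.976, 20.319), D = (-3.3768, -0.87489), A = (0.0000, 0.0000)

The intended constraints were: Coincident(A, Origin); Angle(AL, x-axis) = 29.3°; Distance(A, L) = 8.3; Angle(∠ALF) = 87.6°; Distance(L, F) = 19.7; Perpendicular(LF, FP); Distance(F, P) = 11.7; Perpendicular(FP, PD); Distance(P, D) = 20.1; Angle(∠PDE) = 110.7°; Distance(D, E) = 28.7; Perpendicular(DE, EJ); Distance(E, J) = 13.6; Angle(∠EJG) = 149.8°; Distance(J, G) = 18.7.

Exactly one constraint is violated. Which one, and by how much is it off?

Distance(J, G) = 18.7 — off by 3.70.

A = (0.00, 0.00) ✓; AL at 29.30° ✓; |AL| = 8.300 ✓; ∠ALF = 87.60° ✓; |LF| = 19.70 ✓; ∠(LF, FP) = 90.00° ✓; |FP| = 11.70 ✓; ∠(FP, PD) = 90.00° ✓; |PD| = 20.10 ✓; ∠PDE = 110.7° ✓; |DE| = 28.70 ✓; ∠(DE, EJ) = 90.00° ✓; |EJ| = 13.60 ✓; ∠EJG = 149.8° ✓; |JG| = 22.40 ✗.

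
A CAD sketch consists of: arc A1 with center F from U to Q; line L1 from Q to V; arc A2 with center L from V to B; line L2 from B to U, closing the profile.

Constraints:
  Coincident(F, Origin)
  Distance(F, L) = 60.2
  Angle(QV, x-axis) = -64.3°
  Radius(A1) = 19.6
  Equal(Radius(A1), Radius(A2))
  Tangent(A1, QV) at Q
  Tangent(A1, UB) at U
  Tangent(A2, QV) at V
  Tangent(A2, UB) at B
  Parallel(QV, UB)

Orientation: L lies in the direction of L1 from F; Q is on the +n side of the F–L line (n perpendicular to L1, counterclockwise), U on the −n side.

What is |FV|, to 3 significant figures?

63.3

Tangency of A1 to both parallel lines with radius 19.6 puts Q and U at F ± 19.6·n: Q = (17.7, 8.50), U = (-17.7, -8.50). Equal radii place V and B the same way about L: V = L + 19.6·n = (43.8, -45.7), B = L − 19.6·n = (8.45, -62.7). Then |FV| = |V − F| = 63.3.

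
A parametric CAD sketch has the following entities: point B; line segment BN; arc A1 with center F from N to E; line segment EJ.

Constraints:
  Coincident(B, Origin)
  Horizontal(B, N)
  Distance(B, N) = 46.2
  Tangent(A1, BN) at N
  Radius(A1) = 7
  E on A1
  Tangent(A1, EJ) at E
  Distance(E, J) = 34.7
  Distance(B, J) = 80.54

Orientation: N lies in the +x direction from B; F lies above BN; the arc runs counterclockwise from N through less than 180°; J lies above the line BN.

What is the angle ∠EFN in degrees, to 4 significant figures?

42.80°

Checks: |FE| = 7.000 ✓; ∠(FE, EJ) = 90.00° ✓; |EJ| = 34.70 ✓; |BJ| = 80.54 ✓.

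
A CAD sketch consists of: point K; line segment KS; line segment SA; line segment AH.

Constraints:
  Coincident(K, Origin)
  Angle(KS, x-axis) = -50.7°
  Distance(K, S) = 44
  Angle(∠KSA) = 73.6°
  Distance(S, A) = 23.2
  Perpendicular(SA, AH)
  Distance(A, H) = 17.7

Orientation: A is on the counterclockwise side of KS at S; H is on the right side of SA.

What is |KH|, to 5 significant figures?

60.871

∠KSA = 73.6°, so SA runs at -50.7° + (180° − 73.6°) = 55.700° from the x-axis; with |SA| = 23.2, A = S + 23.2·(cos 55.700°, sin 55.700°) = (40.943, -14.883). SA is perpendicular to AH; with |AH| = 17.7 on the right of SA, H = A + 17.7·(0.82610, -0.56353) = (55.565, -24.858). Then |KH| = |H − K| = 60.871.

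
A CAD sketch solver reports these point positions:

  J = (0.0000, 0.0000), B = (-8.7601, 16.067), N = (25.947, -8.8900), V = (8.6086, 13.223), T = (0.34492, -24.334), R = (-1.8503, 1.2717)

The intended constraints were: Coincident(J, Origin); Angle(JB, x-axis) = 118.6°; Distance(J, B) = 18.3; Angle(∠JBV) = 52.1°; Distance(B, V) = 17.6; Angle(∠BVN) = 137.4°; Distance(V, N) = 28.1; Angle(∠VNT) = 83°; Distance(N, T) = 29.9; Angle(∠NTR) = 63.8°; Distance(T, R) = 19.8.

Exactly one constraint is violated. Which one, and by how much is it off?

Distance(T, R) = 19.8 — off by 5.90.

J = (0.00, 0.00) ✓; JB at 118.6° ✓; |JB| = 18.30 ✓; ∠JBV = 52.10° ✓; |BV| = 17.60 ✓; ∠BVN = 137.4° ✓; |VN| = 28.10 ✓; ∠VNT = 83.00° ✓; |NT| = 29.90 ✓; ∠NTR = 63.80° ✓; |TR| = 25.70 ✗.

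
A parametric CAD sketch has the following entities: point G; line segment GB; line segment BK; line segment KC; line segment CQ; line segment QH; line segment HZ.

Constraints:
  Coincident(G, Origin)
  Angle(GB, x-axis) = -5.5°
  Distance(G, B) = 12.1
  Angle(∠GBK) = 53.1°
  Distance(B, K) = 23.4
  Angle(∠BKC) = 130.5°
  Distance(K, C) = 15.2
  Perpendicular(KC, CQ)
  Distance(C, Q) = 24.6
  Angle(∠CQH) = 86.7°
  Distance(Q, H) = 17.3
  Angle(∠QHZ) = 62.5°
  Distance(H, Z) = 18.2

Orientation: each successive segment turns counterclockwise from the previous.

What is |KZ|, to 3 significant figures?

10.8

∠CQH = 86.7° gives QH at -5.80° from the x-axis; with |QH| = 17.3, H = (-1.84, -4.82). ∠QHZ = 62.5° gives HZ at 112° from the x-axis; with |HZ| = 18.2, Z = (-8.56, 12.1). Then |KZ| = |Z − K| = 10.8.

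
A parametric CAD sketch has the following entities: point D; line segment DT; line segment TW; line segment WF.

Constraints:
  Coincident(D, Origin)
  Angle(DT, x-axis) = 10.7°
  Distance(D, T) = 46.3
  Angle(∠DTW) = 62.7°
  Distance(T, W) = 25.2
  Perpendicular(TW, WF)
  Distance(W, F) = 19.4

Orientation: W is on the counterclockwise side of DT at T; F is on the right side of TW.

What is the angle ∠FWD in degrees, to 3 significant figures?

174°

∠DTW = 62.7°, so TW runs at 10.7° + (180° − 62.7°) = 128° from the x-axis; with |TW| = 25.2, W = T + 25.2·(cos 128°, sin 128°) = (30.0, 28.5). The perpendicularity gives WF at right angles to TW; with |WF| = 19.4 on the right of TW, F = W + 19.4·(0.788, 0.616) = (45.3, 40.4). Then cos ∠FWD = WF·WD / (|WF||WD|), giving 174°.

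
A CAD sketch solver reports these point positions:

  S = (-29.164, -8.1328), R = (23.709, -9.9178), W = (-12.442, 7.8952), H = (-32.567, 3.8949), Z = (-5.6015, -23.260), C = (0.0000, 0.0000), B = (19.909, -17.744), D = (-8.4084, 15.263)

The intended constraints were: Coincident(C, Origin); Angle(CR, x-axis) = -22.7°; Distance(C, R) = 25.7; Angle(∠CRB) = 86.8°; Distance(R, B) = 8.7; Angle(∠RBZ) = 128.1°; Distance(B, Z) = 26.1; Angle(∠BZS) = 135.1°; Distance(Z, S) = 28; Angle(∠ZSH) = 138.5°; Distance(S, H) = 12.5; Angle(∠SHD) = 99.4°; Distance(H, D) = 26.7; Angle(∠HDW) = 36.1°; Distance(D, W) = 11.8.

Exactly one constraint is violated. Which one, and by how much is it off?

Distance(D, W) = 11.8 — off by 3.40.

C = (0.00, 0.00) ✓; CR at -22.70° ✓; |CR| = 25.70 ✓; ∠CRB = 86.80° ✓; |RB| = 8.700 ✓; ∠RBZ = 128.1° ✓; |BZ| = 26.10 ✓; ∠BZS = 135.1° ✓; |ZS| = 28.00 ✓; ∠ZSH = 138.5° ✓; |SH| = 12.50 ✓; ∠SHD = 99.40° ✓; |HD| = 26.70 ✓; ∠HDW = 36.10° ✓; |DW| = 8.400 ✗.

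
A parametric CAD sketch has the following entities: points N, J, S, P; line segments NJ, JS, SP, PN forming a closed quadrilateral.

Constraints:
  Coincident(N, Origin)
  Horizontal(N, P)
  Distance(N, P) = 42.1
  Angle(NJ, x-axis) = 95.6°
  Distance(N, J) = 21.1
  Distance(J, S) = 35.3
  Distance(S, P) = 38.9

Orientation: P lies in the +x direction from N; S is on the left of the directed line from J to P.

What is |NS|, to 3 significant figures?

47.2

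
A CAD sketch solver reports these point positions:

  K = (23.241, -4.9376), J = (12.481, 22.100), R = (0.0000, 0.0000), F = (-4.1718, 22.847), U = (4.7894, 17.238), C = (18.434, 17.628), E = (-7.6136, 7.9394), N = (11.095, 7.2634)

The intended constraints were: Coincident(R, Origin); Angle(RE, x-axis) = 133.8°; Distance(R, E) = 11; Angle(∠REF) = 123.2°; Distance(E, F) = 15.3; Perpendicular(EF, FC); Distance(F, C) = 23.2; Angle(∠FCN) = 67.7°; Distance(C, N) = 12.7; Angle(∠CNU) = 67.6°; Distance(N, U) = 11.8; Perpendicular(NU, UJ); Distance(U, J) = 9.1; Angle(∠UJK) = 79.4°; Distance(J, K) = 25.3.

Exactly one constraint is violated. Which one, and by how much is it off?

Distance(J, K) = 25.3 — off by 3.80.

R = (0.00, 0.00) ✓; RE at 133.8° ✓; |RE| = 11.00 ✓; ∠REF = 123.2° ✓; |EF| = 15.30 ✓; ∠(EF, FC) = 90.00° ✓; |FC| = 23.20 ✓; ∠FCN = 67.70° ✓; |CN| = 12.70 ✓; ∠CNU = 67.60° ✓; |NU| = 11.80 ✓; ∠(NU, UJ) = 90.00° ✓; |UJ| = 9.099 ✓; ∠UJK = 79.40° ✓; |JK| = 29.10 ✗.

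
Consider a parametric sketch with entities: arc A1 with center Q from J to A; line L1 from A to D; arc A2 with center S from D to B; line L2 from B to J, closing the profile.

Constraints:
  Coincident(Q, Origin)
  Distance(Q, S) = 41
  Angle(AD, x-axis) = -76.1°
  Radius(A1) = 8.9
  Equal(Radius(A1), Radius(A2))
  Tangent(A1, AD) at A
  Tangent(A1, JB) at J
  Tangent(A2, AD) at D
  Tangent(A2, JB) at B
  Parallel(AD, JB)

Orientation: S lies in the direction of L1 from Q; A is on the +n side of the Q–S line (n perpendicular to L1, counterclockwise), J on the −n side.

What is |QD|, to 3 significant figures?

42.0

The slot axis is L1's direction at -76.1°, so u = (cos -76.1°, sin -76.1°) = (0.240, -0.971) and n = (−sin -76.1°, cos -76.1°) = (0.971, 0.240). Q is at the origin and S lies 41.0 along u from Q, so S = 41.0·u = (9.85, -39.8). Tangency of A1 to both parallel lines with radius 8.9 puts A and J at Q ± 8.9·n: A = (8.64, 2.14), J = (-8.64, -2.14). Equal radii place D and B the same way about S: D = S + 8.9·n = (18.5, -37.7), B = S − 8.9·n = (1.21, -41.9). Then |QD| = |D − Q| = 42.0.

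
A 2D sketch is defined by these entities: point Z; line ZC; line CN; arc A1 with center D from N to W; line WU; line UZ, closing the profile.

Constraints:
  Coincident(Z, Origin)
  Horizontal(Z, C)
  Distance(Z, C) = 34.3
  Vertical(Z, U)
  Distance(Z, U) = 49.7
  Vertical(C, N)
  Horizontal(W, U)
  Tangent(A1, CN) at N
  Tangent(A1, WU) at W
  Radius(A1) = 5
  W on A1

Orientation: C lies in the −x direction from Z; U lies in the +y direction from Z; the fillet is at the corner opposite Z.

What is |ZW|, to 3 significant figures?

57.7

Z is at the origin; ZC is horizontal with |ZC| = 34.3 and C on the −x side, so C = (-34.3, 0.00). ZU is vertical with |ZU| = 49.7 and U on the +y side, so U = (0.00, 49.7). The virtual corner opposite Z is at (-34.3, 49.7). A1 meets CN tangentially, so DN is at right angles to CN and tangency of A1 to WU means the radius DW is perpendicular to WU, with radius 5.0, so the center D sits 5.0 in from both sides at D = (-29.3, 44.7). That places the tangent points at N = (-34.3, 44.7) on CN and W = (-29.3, 49.7) on WU. Then |ZW| = |W − Z| = 57.7.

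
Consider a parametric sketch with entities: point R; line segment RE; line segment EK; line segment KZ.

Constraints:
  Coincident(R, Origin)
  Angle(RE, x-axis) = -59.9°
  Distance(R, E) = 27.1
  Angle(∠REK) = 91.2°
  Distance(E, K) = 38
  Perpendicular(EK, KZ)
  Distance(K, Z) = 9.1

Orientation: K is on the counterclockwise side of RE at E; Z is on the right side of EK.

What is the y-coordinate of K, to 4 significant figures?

-5.081

R is at the origin; RE runs at -59.9° with length 27.1, so E = 27.1·(cos -59.9°, sin -59.9°) = (13.59, -23.45). ∠REK = 91.2°, so EK runs at -59.9° + (180° − 91.2°) = 28.90° from the x-axis; with |EK| = 38.0, K = E + 38.0·(cos 28.90°, sin 28.90°) = (46.86, -5.081). So K.y = -5.081.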